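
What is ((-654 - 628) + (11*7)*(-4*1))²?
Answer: 2528100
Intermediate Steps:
((-654 - 628) + (11*7)*(-4*1))² = (-1282 + 77*(-4))² = (-1282 - 308)² = (-1590)² = 2528100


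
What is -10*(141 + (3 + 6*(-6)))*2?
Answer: -2160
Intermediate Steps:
-10*(141 + (3 + 6*(-6)))*2 = -10*(141 + (3 - 36))*2 = -10*(141 - 33)*2 = -10*108*2 = -1080*2 = -2160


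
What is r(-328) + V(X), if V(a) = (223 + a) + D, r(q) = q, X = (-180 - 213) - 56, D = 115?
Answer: -439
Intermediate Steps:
X = -449 (X = -393 - 56 = -449)
V(a) = 338 + a (V(a) = (223 + a) + 115 = 338 + a)
r(-328) + V(X) = -328 + (338 - 449) = -328 - 111 = -439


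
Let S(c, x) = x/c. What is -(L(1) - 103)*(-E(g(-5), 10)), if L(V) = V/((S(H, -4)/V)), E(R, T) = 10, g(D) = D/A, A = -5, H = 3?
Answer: -2075/2 ≈ -1037.5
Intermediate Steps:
g(D) = -D/5 (g(D) = D/(-5) = D*(-1/5) = -D/5)
L(V) = -3*V**2/4 (L(V) = V/(((-4/3)/V)) = V/(((-4*1/3)/V)) = V/((-4/(3*V))) = V*(-3*V/4) = -3*V**2/4)
-(L(1) - 103)*(-E(g(-5), 10)) = -(-3/4*1**2 - 103)*(-1*10) = -(-3/4*1 - 103)*(-10) = -(-3/4 - 103)*(-10) = -(-415)*(-10)/4 = -1*2075/2 = -2075/2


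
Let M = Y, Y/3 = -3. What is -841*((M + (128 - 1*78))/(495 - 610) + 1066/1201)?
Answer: -61686509/138115 ≈ -446.63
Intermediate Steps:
Y = -9 (Y = 3*(-3) = -9)
M = -9
-841*((M + (128 - 1*78))/(495 - 610) + 1066/1201) = -841*((-9 + (128 - 1*78))/(495 - 610) + 1066/1201) = -841*((-9 + (128 - 78))/(-115) + 1066*(1/1201)) = -841*((-9 + 50)*(-1/115) + 1066/1201) = -841*(41*(-1/115) + 1066/1201) = -841*(-41/115 + 1066/1201) = -841*73349/138115 = -61686509/138115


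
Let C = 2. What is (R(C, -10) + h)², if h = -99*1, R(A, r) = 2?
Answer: 9409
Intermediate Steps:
h = -99
(R(C, -10) + h)² = (2 - 99)² = (-97)² = 9409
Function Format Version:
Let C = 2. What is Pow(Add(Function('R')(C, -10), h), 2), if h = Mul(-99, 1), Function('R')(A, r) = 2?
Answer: 9409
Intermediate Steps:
h = -99
Pow(Add(Function('R')(C, -10), h), 2) = Pow(Add(2, -99), 2) = Pow(-97, 2) = 9409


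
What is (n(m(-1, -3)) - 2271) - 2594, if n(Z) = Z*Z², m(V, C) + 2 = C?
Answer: -4990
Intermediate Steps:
m(V, C) = -2 + C
n(Z) = Z³
(n(m(-1, -3)) - 2271) - 2594 = ((-2 - 3)³ - 2271) - 2594 = ((-5)³ - 2271) - 2594 = (-125 - 2271) - 2594 = -2396 - 2594 = -4990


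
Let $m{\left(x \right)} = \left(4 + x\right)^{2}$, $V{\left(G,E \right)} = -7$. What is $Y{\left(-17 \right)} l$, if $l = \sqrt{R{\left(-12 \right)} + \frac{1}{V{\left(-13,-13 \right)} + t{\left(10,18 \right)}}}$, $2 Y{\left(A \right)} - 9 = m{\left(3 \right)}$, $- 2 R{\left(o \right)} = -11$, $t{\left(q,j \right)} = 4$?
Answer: $\frac{29 \sqrt{186}}{6} \approx 65.918$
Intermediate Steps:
$R{\left(o \right)} = \frac{11}{2}$ ($R{\left(o \right)} = \left(- \frac{1}{2}\right) \left(-11\right) = \frac{11}{2}$)
$Y{\left(A \right)} = 29$ ($Y{\left(A \right)} = \frac{9}{2} + \frac{\left(4 + 3\right)^{2}}{2} = \frac{9}{2} + \frac{7^{2}}{2} = \frac{9}{2} + \frac{1}{2} \cdot 49 = \frac{9}{2} + \frac{49}{2} = 29$)
$l = \frac{\sqrt{186}}{6}$ ($l = \sqrt{\frac{11}{2} + \frac{1}{-7 + 4}} = \sqrt{\frac{11}{2} + \frac{1}{-3}} = \sqrt{\frac{11}{2} - \frac{1}{3}} = \sqrt{\frac{31}{6}} = \frac{\sqrt{186}}{6} \approx 2.273$)
$Y{\left(-17 \right)} l = 29 \frac{\sqrt{186}}{6} = \frac{29 \sqrt{186}}{6}$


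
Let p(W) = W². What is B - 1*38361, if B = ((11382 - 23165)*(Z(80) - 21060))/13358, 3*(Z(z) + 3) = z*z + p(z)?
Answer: -943545127/40074 ≈ -23545.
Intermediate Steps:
Z(z) = -3 + 2*z²/3 (Z(z) = -3 + (z*z + z²)/3 = -3 + (z² + z²)/3 = -3 + (2*z²)/3 = -3 + 2*z²/3)
B = 593733587/40074 (B = ((11382 - 23165)*((-3 + (⅔)*80²) - 21060))/13358 = -11783*((-3 + (⅔)*6400) - 21060)*(1/13358) = -11783*((-3 + 12800/3) - 21060)*(1/13358) = -11783*(12791/3 - 21060)*(1/13358) = -11783*(-50389/3)*(1/13358) = (593733587/3)*(1/13358) = 593733587/40074 ≈ 14816.)
B - 1*38361 = 593733587/40074 - 1*38361 = 593733587/40074 - 38361 = -943545127/40074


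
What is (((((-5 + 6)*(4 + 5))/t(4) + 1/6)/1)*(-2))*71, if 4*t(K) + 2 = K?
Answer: -7739/3 ≈ -2579.7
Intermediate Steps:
t(K) = -½ + K/4
(((((-5 + 6)*(4 + 5))/t(4) + 1/6)/1)*(-2))*71 = (((((-5 + 6)*(4 + 5))/(-½ + (¼)*4) + 1/6)/1)*(-2))*71 = ((((1*9)/(-½ + 1) + 1*(⅙))*1)*(-2))*71 = (((9/(½) + ⅙)*1)*(-2))*71 = (((9*2 + ⅙)*1)*(-2))*71 = (((18 + ⅙)*1)*(-2))*71 = (((109/6)*1)*(-2))*71 = ((109/6)*(-2))*71 = -109/3*71 = -7739/3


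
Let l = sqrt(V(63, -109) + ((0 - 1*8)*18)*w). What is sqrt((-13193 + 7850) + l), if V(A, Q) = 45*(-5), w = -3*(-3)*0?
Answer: sqrt(-5343 + 15*I) ≈ 0.103 + 73.096*I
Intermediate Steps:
w = 0 (w = 9*0 = 0)
V(A, Q) = -225
l = 15*I (l = sqrt(-225 + ((0 - 1*8)*18)*0) = sqrt(-225 + ((0 - 8)*18)*0) = sqrt(-225 - 8*18*0) = sqrt(-225 - 144*0) = sqrt(-225 + 0) = sqrt(-225) = 15*I ≈ 15.0*I)
sqrt((-13193 + 7850) + l) = sqrt((-13193 + 7850) + 15*I) = sqrt(-5343 + 15*I)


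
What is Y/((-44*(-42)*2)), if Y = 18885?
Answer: 6295/1232 ≈ 5.1096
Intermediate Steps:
Y/((-44*(-42)*2)) = 18885/((-44*(-42)*2)) = 18885/((1848*2)) = 18885/3696 = 18885*(1/3696) = 6295/1232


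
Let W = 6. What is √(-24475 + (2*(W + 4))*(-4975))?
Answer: 15*I*√551 ≈ 352.1*I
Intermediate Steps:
√(-24475 + (2*(W + 4))*(-4975)) = √(-24475 + (2*(6 + 4))*(-4975)) = √(-24475 + (2*10)*(-4975)) = √(-24475 + 20*(-4975)) = √(-24475 - 99500) = √(-123975) = 15*I*√551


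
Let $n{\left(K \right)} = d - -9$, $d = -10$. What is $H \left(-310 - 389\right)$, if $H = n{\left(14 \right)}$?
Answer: $699$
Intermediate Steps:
$n{\left(K \right)} = -1$ ($n{\left(K \right)} = -10 - -9 = -10 + 9 = -1$)
$H = -1$
$H \left(-310 - 389\right) = - (-310 - 389) = \left(-1\right) \left(-699\right) = 699$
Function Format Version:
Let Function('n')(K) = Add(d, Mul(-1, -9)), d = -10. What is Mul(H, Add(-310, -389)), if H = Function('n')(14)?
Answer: 699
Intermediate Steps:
Function('n')(K) = -1 (Function('n')(K) = Add(-10, Mul(-1, -9)) = Add(-10, 9) = -1)
H = -1
Mul(H, Add(-310, -389)) = Mul(-1, Add(-310, -389)) = Mul(-1, -699) = 699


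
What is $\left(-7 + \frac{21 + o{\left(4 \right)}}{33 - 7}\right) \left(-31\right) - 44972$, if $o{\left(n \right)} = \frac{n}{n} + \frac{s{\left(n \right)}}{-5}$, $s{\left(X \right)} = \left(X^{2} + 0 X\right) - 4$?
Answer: $- \frac{2910594}{65} \approx -44778.0$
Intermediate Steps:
$s{\left(X \right)} = -4 + X^{2}$ ($s{\left(X \right)} = \left(X^{2} + 0\right) - 4 = X^{2} - 4 = -4 + X^{2}$)
$o{\left(n \right)} = \frac{9}{5} - \frac{n^{2}}{5}$ ($o{\left(n \right)} = \frac{n}{n} + \frac{-4 + n^{2}}{-5} = 1 + \left(-4 + n^{2}\right) \left(- \frac{1}{5}\right) = 1 - \left(- \frac{4}{5} + \frac{n^{2}}{5}\right) = \frac{9}{5} - \frac{n^{2}}{5}$)
$\left(-7 + \frac{21 + o{\left(4 \right)}}{33 - 7}\right) \left(-31\right) - 44972 = \left(-7 + \frac{21 + \left(\frac{9}{5} - \frac{4^{2}}{5}\right)}{33 - 7}\right) \left(-31\right) - 44972 = \left(-7 + \frac{21 + \left(\frac{9}{5} - \frac{16}{5}\right)}{26}\right) \left(-31\right) - 44972 = \left(-7 + \left(21 + \left(\frac{9}{5} - \frac{16}{5}\right)\right) \frac{1}{26}\right) \left(-31\right) - 44972 = \left(-7 + \left(21 - \frac{7}{5}\right) \frac{1}{26}\right) \left(-31\right) - 44972 = \left(-7 + \frac{98}{5} \cdot \frac{1}{26}\right) \left(-31\right) - 44972 = \left(-7 + \frac{49}{65}\right) \left(-31\right) - 44972 = \left(- \frac{406}{65}\right) \left(-31\right) - 44972 = \frac{12586}{65} - 44972 = - \frac{2910594}{65}$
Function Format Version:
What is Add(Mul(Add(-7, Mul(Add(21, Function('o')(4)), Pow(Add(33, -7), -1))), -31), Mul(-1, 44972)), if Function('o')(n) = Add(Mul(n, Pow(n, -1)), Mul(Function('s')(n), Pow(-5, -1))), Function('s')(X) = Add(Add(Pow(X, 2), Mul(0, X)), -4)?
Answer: Rational(-2910594, 65) ≈ -44778.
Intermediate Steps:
Function('s')(X) = Add(-4, Pow(X, 2)) (Function('s')(X) = Add(Add(Pow(X, 2), 0), -4) = Add(Pow(X, 2), -4) = Add(-4, Pow(X, 2)))
Function('o')(n) = Add(Rational(9, 5), Mul(Rational(-1, 5), Pow(n, 2))) (Function('o')(n) = Add(Mul(n, Pow(n, -1)), Mul(Add(-4, Pow(n, 2)), Pow(-5, -1))) = Add(1, Mul(Add(-4, Pow(n, 2)), Rational(-1, 5))) = Add(1, Add(Rational(4, 5), Mul(Rational(-1, 5), Pow(n, 2)))) = Add(Rational(9, 5), Mul(Rational(-1, 5), Pow(n, 2))))
Add(Mul(Add(-7, Mul(Add(21, Function('o')(4)), Pow(Add(33, -7), -1))), -31), Mul(-1, 44972)) = Add(Mul(Add(-7, Mul(Add(21, Add(Rational(9, 5), Mul(Rational(-1, 5), Pow(4, 2)))), Pow(Add(33, -7), -1))), -31), Mul(-1, 44972)) = Add(Mul(Add(-7, Mul(Add(21, Add(Rational(9, 5), Mul(Rational(-1, 5), 16))), Pow(26, -1))), -31), -44972) = Add(Mul(Add(-7, Mul(Add(21, Add(Rational(9, 5), Rational(-16, 5))), Rational(1, 26))), -31), -44972) = Add(Mul(Add(-7, Mul(Add(21, Rational(-7, 5)), Rational(1, 26))), -31), -44972) = Add(Mul(Add(-7, Mul(Rational(98, 5), Rational(1, 26))), -31), -44972) = Add(Mul(Add(-7, Rational(49, 65)), -31), -44972) = Add(Mul(Rational(-406, 65), -31), -44972) = Add(Rational(12586, 65), -44972) = Rational(-2910594, 65)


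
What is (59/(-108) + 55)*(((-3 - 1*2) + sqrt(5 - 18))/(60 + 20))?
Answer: -5881/1728 + 5881*I*sqrt(13)/8640 ≈ -3.4034 + 2.4542*I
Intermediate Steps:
(59/(-108) + 55)*(((-3 - 1*2) + sqrt(5 - 18))/(60 + 20)) = (59*(-1/108) + 55)*(((-3 - 2) + sqrt(-13))/80) = (-59/108 + 55)*((-5 + I*sqrt(13))*(1/80)) = 5881*(-1/16 + I*sqrt(13)/80)/108 = -5881/1728 + 5881*I*sqrt(13)/8640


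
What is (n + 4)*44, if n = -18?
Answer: -616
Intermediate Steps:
(n + 4)*44 = (-18 + 4)*44 = -14*44 = -616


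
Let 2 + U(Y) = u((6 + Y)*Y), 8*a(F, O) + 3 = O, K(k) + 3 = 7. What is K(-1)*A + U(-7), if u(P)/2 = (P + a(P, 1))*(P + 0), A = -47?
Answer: -191/2 ≈ -95.500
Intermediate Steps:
K(k) = 4 (K(k) = -3 + 7 = 4)
a(F, O) = -3/8 + O/8
u(P) = 2*P*(-¼ + P) (u(P) = 2*((P + (-3/8 + (⅛)*1))*(P + 0)) = 2*((P + (-3/8 + ⅛))*P) = 2*((P - ¼)*P) = 2*((-¼ + P)*P) = 2*(P*(-¼ + P)) = 2*P*(-¼ + P))
U(Y) = -2 + Y*(-1 + 4*Y*(6 + Y))*(6 + Y)/2 (U(Y) = -2 + ((6 + Y)*Y)*(-1 + 4*((6 + Y)*Y))/2 = -2 + (Y*(6 + Y))*(-1 + 4*(Y*(6 + Y)))/2 = -2 + (Y*(6 + Y))*(-1 + 4*Y*(6 + Y))/2 = -2 + Y*(-1 + 4*Y*(6 + Y))*(6 + Y)/2)
K(-1)*A + U(-7) = 4*(-47) + (-2 + (½)*(-7)*(-1 + 4*(-7)*(6 - 7))*(6 - 7)) = -188 + (-2 + (½)*(-7)*(-1 + 4*(-7)*(-1))*(-1)) = -188 + (-2 + (½)*(-7)*(-1 + 28)*(-1)) = -188 + (-2 + (½)*(-7)*27*(-1)) = -188 + (-2 + 189/2) = -188 + 185/2 = -191/2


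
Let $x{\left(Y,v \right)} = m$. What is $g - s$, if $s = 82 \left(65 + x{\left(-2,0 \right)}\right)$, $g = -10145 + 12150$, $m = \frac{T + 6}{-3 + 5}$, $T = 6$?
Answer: $-3817$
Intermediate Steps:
$m = 6$ ($m = \frac{6 + 6}{-3 + 5} = \frac{12}{2} = 12 \cdot \frac{1}{2} = 6$)
$x{\left(Y,v \right)} = 6$
$g = 2005$
$s = 5822$ ($s = 82 \left(65 + 6\right) = 82 \cdot 71 = 5822$)
$g - s = 2005 - 5822 = -3817$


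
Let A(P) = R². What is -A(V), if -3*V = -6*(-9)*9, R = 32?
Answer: -1024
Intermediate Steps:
V = -162 (V = -(-6*(-9))*9/3 = -18*9 = -⅓*486 = -162)
A(P) = 1024 (A(P) = 32² = 1024)
-A(V) = -1*1024 = -1024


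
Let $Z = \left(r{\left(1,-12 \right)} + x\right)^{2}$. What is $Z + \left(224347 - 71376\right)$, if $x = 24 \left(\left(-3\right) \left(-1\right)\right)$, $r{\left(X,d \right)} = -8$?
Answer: $157067$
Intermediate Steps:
$x = 72$ ($x = 24 \cdot 3 = 72$)
$Z = 4096$ ($Z = \left(-8 + 72\right)^{2} = 64^{2} = 4096$)
$Z + \left(224347 - 71376\right) = 4096 + \left(224347 - 71376\right) = 4096 + 152971 = 157067$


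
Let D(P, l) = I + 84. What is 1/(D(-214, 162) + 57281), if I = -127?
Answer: 1/57238 ≈ 1.7471e-5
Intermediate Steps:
D(P, l) = -43 (D(P, l) = -127 + 84 = -43)
1/(D(-214, 162) + 57281) = 1/(-43 + 57281) = 1/57238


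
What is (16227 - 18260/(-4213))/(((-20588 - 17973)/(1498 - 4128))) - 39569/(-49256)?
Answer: 805903273131327/727455115928 ≈ 1107.8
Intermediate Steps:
(16227 - 18260/(-4213))/(((-20588 - 17973)/(1498 - 4128))) - 39569/(-49256) = (16227 - 18260*(-1)/4213)/((-38561/(-2630))) - 39569*(-1/49256) = (16227 - 1*(-1660/383))/((-38561*(-1/2630))) + 39569/49256 = (16227 + 1660/383)/(38561/2630) + 39569/49256 = (6216601/383)*(2630/38561) + 39569/49256 = 16349660630/14768863 + 39569/49256 = 805903273131327/727455115928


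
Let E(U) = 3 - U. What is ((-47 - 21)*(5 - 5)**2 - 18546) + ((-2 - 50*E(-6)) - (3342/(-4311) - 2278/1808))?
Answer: -24676670105/1299048 ≈ -18996.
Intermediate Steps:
((-47 - 21)*(5 - 5)**2 - 18546) + ((-2 - 50*E(-6)) - (3342/(-4311) - 2278/1808)) = ((-47 - 21)*(5 - 5)**2 - 18546) + ((-2 - 50*(3 - 1*(-6))) - (3342/(-4311) - 2278/1808)) = (-68*0**2 - 18546) + ((-2 - 50*(3 + 6)) - (3342*(-1/4311) - 2278*1/1808)) = (-68*0 - 18546) + ((-2 - 50*9) - (-1114/1437 - 1139/904)) = (0 - 18546) + ((-2 - 450) - 1*(-2643799/1299048)) = -18546 + (-452 + 2643799/1299048) = -18546 - 584525897/1299048 = -24676670105/1299048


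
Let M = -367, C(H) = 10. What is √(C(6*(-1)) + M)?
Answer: I*√357 ≈ 18.894*I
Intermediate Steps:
√(C(6*(-1)) + M) = √(10 - 367) = √(-357) = I*√357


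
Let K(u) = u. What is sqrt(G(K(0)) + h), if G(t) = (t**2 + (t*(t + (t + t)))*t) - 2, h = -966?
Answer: 22*I*sqrt(2) ≈ 31.113*I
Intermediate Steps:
G(t) = -2 + t**2 + 3*t**3 (G(t) = (t**2 + (t*(t + 2*t))*t) - 2 = (t**2 + (t*(3*t))*t) - 2 = (t**2 + (3*t**2)*t) - 2 = (t**2 + 3*t**3) - 2 = -2 + t**2 + 3*t**3)
sqrt(G(K(0)) + h) = sqrt((-2 + 0**2 + 3*0**3) - 966) = sqrt((-2 + 0 + 3*0) - 966) = sqrt((-2 + 0 + 0) - 966) = sqrt(-2 - 966) = sqrt(-968) = 22*I*sqrt(2)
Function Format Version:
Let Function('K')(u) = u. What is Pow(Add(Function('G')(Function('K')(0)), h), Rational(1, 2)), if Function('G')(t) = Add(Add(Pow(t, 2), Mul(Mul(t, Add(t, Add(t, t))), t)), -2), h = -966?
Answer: Mul(22, I, Pow(2, Rational(1, 2))) ≈ Mul(31.113, I)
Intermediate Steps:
Function('G')(t) = Add(-2, Pow(t, 2), Mul(3, Pow(t, 3))) (Function('G')(t) = Add(Add(Pow(t, 2), Mul(Mul(t, Add(t, Mul(2, t))), t)), -2) = Add(Add(Pow(t, 2), Mul(Mul(t, Mul(3, t)), t)), -2) = Add(Add(Pow(t, 2), Mul(Mul(3, Pow(t, 2)), t)), -2) = Add(Add(Pow(t, 2), Mul(3, Pow(t, 3))), -2) = Add(-2, Pow(t, 2), Mul(3, Pow(t, 3))))
Pow(Add(Function('G')(Function('K')(0)), h), Rational(1, 2)) = Pow(Add(Add(-2, Pow(0, 2), Mul(3, Pow(0, 3))), -966), Rational(1, 2)) = Pow(Add(Add(-2, 0, Mul(3, 0)), -966), Rational(1, 2)) = Pow(Add(Add(-2, 0, 0), -966), Rational(1, 2)) = Pow(Add(-2, -966), Rational(1, 2)) = Pow(-968, Rational(1, 2)) = Mul(22, I, Pow(2, Rational(1, 2)))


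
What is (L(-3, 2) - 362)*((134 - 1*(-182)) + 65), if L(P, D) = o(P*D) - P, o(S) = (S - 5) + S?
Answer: -143256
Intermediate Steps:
o(S) = -5 + 2*S (o(S) = (-5 + S) + S = -5 + 2*S)
L(P, D) = -5 - P + 2*D*P (L(P, D) = (-5 + 2*(P*D)) - P = (-5 + 2*(D*P)) - P = (-5 + 2*D*P) - P = -5 - P + 2*D*P)
(L(-3, 2) - 362)*((134 - 1*(-182)) + 65) = ((-5 - 1*(-3) + 2*2*(-3)) - 362)*((134 - 1*(-182)) + 65) = ((-5 + 3 - 12) - 362)*((134 + 182) + 65) = (-14 - 362)*(316 + 65) = -376*381 = -143256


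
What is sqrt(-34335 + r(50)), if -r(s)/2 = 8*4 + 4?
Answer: 3*I*sqrt(3823) ≈ 185.49*I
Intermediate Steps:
r(s) = -72 (r(s) = -2*(8*4 + 4) = -2*(32 + 4) = -2*36 = -72)
sqrt(-34335 + r(50)) = sqrt(-34335 - 72) = sqrt(-34407) = 3*I*sqrt(3823)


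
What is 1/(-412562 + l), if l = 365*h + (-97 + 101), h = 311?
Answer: -1/299043 ≈ -3.3440e-6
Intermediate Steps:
l = 113519 (l = 365*311 + (-97 + 101) = 113515 + 4 = 113519)
1/(-412562 + l) = 1/(-412562 + 113519) = 1/(-299043) = -1/299043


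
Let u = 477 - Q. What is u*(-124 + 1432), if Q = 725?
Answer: -324384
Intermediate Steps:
u = -248 (u = 477 - 1*725 = 477 - 725 = -248)
u*(-124 + 1432) = -248*(-124 + 1432) = -248*1308 = -324384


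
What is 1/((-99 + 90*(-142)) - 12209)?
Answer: -1/25088 ≈ -3.9860e-5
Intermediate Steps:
1/((-99 + 90*(-142)) - 12209) = 1/((-99 - 12780) - 12209) = 1/(-12879 - 12209) = 1/(-25088) = -1/25088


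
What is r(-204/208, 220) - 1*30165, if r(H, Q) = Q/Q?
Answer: -30164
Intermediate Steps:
r(H, Q) = 1
r(-204/208, 220) - 1*30165 = 1 - 1*30165 = 1 - 30165 = -30164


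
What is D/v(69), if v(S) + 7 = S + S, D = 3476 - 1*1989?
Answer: 1487/131 ≈ 11.351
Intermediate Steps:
D = 1487 (D = 3476 - 1989 = 1487)
v(S) = -7 + 2*S (v(S) = -7 + (S + S) = -7 + 2*S)
D/v(69) = 1487/(-7 + 2*69) = 1487/(-7 + 138) = 1487/131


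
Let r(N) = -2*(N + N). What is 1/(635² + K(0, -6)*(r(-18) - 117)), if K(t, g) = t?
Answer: 1/403225 ≈ 2.4800e-6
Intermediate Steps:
r(N) = -4*N
1/(635² + K(0, -6)*(r(-18) - 117)) = 1/(635² + 0*(-4*(-18) - 117)) = 1/(403225 + 0*(72 - 117)) = 1/(403225 + 0*(-45)) = 1/(403225 + 0) = 1/403225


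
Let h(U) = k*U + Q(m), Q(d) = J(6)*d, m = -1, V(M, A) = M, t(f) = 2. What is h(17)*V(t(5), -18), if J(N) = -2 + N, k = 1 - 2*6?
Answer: -382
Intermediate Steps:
k = -11 (k = 1 - 12 = -11)
Q(d) = 4*d (Q(d) = (-2 + 6)*d = 4*d)
h(U) = -4 - 11*U (h(U) = -11*U + 4*(-1) = -11*U - 4 = -4 - 11*U)
h(17)*V(t(5), -18) = (-4 - 11*17)*2 = (-4 - 187)*2 = -191*2 = -382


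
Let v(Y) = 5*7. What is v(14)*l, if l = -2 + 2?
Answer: 0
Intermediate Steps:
v(Y) = 35
l = 0
v(14)*l = 35*0 = 0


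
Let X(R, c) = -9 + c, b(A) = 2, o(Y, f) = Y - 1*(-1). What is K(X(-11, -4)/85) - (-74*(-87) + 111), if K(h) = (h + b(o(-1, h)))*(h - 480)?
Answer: -53724166/7225 ≈ -7435.9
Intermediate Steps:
o(Y, f) = 1 + Y (o(Y, f) = Y + 1 = 1 + Y)
K(h) = (-480 + h)*(2 + h) (K(h) = (h + 2)*(h - 480) = (2 + h)*(-480 + h) = (-480 + h)*(2 + h))
K(X(-11, -4)/85) - (-74*(-87) + 111) = (-960 + ((-9 - 4)/85)² - 478*(-9 - 4)/85) - (-74*(-87) + 111) = (-960 + (-13*1/85)² - (-6214)/85) - (6438 + 111) = (-960 + (-13/85)² - 478*(-13/85)) - 1*6549 = (-960 + 169/7225 + 6214/85) - 6549 = -6407641/7225 - 6549 = -53724166/7225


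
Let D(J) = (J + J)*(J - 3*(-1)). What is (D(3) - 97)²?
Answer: 3721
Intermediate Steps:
D(J) = 2*J*(3 + J) (D(J) = (2*J)*(J + 3) = (2*J)*(3 + J) = 2*J*(3 + J))
(D(3) - 97)² = (2*3*(3 + 3) - 97)² = (2*3*6 - 97)² = (36 - 97)² = (-61)² = 3721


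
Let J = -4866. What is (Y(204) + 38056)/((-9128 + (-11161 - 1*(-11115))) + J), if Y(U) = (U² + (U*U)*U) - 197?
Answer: -8569139/14040 ≈ -610.34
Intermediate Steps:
Y(U) = -197 + U² + U³ (Y(U) = (U² + U²*U) - 197 = (U² + U³) - 197 = -197 + U² + U³)
(Y(204) + 38056)/((-9128 + (-11161 - 1*(-11115))) + J) = ((-197 + 204² + 204³) + 38056)/((-9128 + (-11161 - 1*(-11115))) - 4866) = ((-197 + 41616 + 8489664) + 38056)/((-9128 + (-11161 + 11115)) - 4866) = (8531083 + 38056)/((-9128 - 46) - 4866) = 8569139/(-9174 - 4866) = 8569139/(-14040) = 8569139*(-1/14040) = -8569139/14040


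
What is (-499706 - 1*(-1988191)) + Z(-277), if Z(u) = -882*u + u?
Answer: 1732522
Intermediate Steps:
Z(u) = -881*u
(-499706 - 1*(-1988191)) + Z(-277) = (-499706 - 1*(-1988191)) - 881*(-277) = (-499706 + 1988191) + 244037 = 1488485 + 244037 = 1732522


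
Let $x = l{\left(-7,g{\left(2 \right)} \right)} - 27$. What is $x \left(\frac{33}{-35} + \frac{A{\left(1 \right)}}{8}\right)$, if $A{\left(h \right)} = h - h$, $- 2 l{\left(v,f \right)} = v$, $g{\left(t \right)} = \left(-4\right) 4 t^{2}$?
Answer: $\frac{1551}{70} \approx 22.157$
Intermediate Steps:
$g{\left(t \right)} = - 16 t^{2}$
$l{\left(v,f \right)} = - \frac{v}{2}$
$A{\left(h \right)} = 0$
$x = - \frac{47}{2}$ ($x = \left(- \frac{1}{2}\right) \left(-7\right) - 27 = \frac{7}{2} - 27 = - \frac{47}{2} \approx -23.5$)
$x \left(\frac{33}{-35} + \frac{A{\left(1 \right)}}{8}\right) = - \frac{47 \left(\frac{33}{-35} + \frac{0}{8}\right)}{2} = - \frac{47 \left(33 \left(- \frac{1}{35}\right) + 0 \cdot \frac{1}{8}\right)}{2} = - \frac{47 \left(- \frac{33}{35} + 0\right)}{2} = \left(- \frac{47}{2}\right) \left(- \frac{33}{35}\right) = \frac{1551}{70}$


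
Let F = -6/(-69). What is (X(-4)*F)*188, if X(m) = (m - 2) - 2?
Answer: -3008/23 ≈ -130.78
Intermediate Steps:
X(m) = -4 + m (X(m) = (-2 + m) - 2 = -4 + m)
F = 2/23 (F = -6*(-1/69) = 2/23 ≈ 0.086957)
(X(-4)*F)*188 = ((-4 - 4)*(2/23))*188 = -8*2/23*188 = -16/23*188 = -3008/23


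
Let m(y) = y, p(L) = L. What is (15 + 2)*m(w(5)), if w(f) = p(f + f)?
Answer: 170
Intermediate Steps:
w(f) = 2*f (w(f) = f + f = 2*f)
(15 + 2)*m(w(5)) = (15 + 2)*(2*5) = 17*10 = 170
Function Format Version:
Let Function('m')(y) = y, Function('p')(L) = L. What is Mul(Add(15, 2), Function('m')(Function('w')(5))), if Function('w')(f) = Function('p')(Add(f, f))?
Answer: 170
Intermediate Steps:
Function('w')(f) = Mul(2, f) (Function('w')(f) = Add(f, f) = Mul(2, f))
Mul(Add(15, 2), Function('m')(Function('w')(5))) = Mul(Add(15, 2), Mul(2, 5)) = Mul(17, 10) = 170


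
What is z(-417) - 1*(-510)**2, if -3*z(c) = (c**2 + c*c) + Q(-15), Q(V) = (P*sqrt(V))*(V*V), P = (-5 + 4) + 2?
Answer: -376026 - 75*I*sqrt(15) ≈ -3.7603e+5 - 290.47*I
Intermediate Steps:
P = 1 (P = -1 + 2 = 1)
Q(V) = V**(5/2) (Q(V) = (1*sqrt(V))*(V*V) = sqrt(V)*V**2 = V**(5/2))
z(c) = -2*c**2/3 - 75*I*sqrt(15) (z(c) = -((c**2 + c*c) + (-15)**(5/2))/3 = -((c**2 + c**2) + 225*I*sqrt(15))/3 = -(2*c**2 + 225*I*sqrt(15))/3 = -2*c**2/3 - 75*I*sqrt(15))
z(-417) - 1*(-510)**2 = (-2/3*(-417)**2 - 75*I*sqrt(15)) - 1*(-510)**2 = (-2/3*173889 - 75*I*sqrt(15)) - 1*260100 = (-115926 - 75*I*sqrt(15)) - 260100 = -376026 - 75*I*sqrt(15)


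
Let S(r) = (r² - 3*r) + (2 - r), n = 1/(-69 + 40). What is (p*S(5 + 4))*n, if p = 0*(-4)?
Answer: 0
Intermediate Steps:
n = -1/29 (n = 1/(-29) = -1/29 ≈ -0.034483)
S(r) = 2 + r² - 4*r
p = 0
(p*S(5 + 4))*n = (0*(2 + (5 + 4)² - 4*(5 + 4)))*(-1/29) = (0*(2 + 9² - 4*9))*(-1/29) = (0*(2 + 81 - 36))*(-1/29) = (0*47)*(-1/29) = 0*(-1/29) = 0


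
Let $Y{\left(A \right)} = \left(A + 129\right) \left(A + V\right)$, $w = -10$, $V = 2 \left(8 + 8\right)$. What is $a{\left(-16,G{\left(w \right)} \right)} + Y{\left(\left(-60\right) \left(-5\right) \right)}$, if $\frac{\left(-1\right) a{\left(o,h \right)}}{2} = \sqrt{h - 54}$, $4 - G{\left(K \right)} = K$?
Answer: $142428 - 4 i \sqrt{10} \approx 1.4243 \cdot 10^{5} - 12.649 i$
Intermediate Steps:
$V = 32$ ($V = 2 \cdot 16 = 32$)
$G{\left(K \right)} = 4 - K$
$a{\left(o,h \right)} = - 2 \sqrt{-54 + h}$ ($a{\left(o,h \right)} = - 2 \sqrt{h - 54} = - 2 \sqrt{-54 + h}$)
$Y{\left(A \right)} = \left(32 + A\right) \left(129 + A\right)$ ($Y{\left(A \right)} = \left(A + 129\right) \left(A + 32\right) = \left(129 + A\right) \left(32 + A\right) = \left(32 + A\right) \left(129 + A\right)$)
$a{\left(-16,G{\left(w \right)} \right)} + Y{\left(\left(-60\right) \left(-5\right) \right)} = - 2 \sqrt{-54 + \left(4 - -10\right)} + \left(4128 + \left(\left(-60\right) \left(-5\right)\right)^{2} + 161 \left(\left(-60\right) \left(-5\right)\right)\right) = - 2 \sqrt{-54 + \left(4 + 10\right)} + \left(4128 + 300^{2} + 161 \cdot 300\right) = - 2 \sqrt{-54 + 14} + \left(4128 + 90000 + 48300\right) = - 2 \sqrt{-40} + 142428 = - 2 \cdot 2 i \sqrt{10} + 142428 = - 4 i \sqrt{10} + 142428 = 142428 - 4 i \sqrt{10}$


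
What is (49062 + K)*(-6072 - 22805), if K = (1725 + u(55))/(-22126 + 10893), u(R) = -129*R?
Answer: -15914658049632/11233 ≈ -1.4168e+9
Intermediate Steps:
K = 5370/11233 (K = (1725 - 129*55)/(-22126 + 10893) = (1725 - 7095)/(-11233) = -5370*(-1/11233) = 5370/11233 ≈ 0.47806)
(49062 + K)*(-6072 - 22805) = (49062 + 5370/11233)*(-6072 - 22805) = (551118816/11233)*(-28877) = -15914658049632/11233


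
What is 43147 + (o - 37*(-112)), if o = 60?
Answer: 47351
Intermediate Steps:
43147 + (o - 37*(-112)) = 43147 + (60 - 37*(-112)) = 43147 + (60 + 4144) = 43147 + 4204 = 47351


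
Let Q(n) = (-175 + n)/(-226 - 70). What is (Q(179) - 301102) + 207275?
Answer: -6943199/74 ≈ -93827.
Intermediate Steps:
Q(n) = 175/296 - n/296 (Q(n) = (-175 + n)/(-296) = (-175 + n)*(-1/296) = 175/296 - n/296)
(Q(179) - 301102) + 207275 = ((175/296 - 1/296*179) - 301102) + 207275 = ((175/296 - 179/296) - 301102) + 207275 = (-1/74 - 301102) + 207275 = -22281549/74 + 207275 = -6943199/74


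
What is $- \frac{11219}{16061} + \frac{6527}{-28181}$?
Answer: $- \frac{420992786}{452615041} \approx -0.93013$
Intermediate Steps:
$- \frac{11219}{16061} + \frac{6527}{-28181} = \left(-11219\right) \frac{1}{16061} + 6527 \left(- \frac{1}{28181}\right) = - \frac{11219}{16061} - \frac{6527}{28181} = - \frac{420992786}{452615041}$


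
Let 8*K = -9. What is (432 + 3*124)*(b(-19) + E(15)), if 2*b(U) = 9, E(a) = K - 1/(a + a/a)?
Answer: 10653/4 ≈ 2663.3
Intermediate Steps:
K = -9/8 (K = (⅛)*(-9) = -9/8 ≈ -1.1250)
E(a) = -9/8 - 1/(1 + a) (E(a) = -9/8 - 1/(a + a/a) = -9/8 - 1/(a + 1) = -9/8 - 1/(1 + a))
b(U) = 9/2 (b(U) = (½)*9 = 9/2)
(432 + 3*124)*(b(-19) + E(15)) = (432 + 3*124)*(9/2 + (-17 - 9*15)/(8*(1 + 15))) = (432 + 372)*(9/2 + (⅛)*(-17 - 135)/16) = 804*(9/2 + (⅛)*(1/16)*(-152)) = 804*(9/2 - 19/16) = 804*(53/16) = 10653/4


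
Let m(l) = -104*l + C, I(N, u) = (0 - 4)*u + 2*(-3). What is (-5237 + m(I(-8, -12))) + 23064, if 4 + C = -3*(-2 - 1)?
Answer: 13464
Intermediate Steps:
C = 5 (C = -4 - 3*(-2 - 1) = -4 - 3*(-3) = -4 + 9 = 5)
I(N, u) = -6 - 4*u (I(N, u) = -4*u - 6 = -6 - 4*u)
m(l) = 5 - 104*l (m(l) = -104*l + 5 = 5 - 104*l)
(-5237 + m(I(-8, -12))) + 23064 = (-5237 + (5 - 104*(-6 - 4*(-12)))) + 23064 = (-5237 + (5 - 104*(-6 + 48))) + 23064 = (-5237 + (5 - 104*42)) + 23064 = (-5237 + (5 - 4368)) + 23064 = (-5237 - 4363) + 23064 = -9600 + 23064 = 13464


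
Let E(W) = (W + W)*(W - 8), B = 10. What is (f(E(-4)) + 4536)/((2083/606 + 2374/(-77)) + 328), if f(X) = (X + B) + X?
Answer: 221084556/14026883 ≈ 15.761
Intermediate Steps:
E(W) = 2*W*(-8 + W) (E(W) = (2*W)*(-8 + W) = 2*W*(-8 + W))
f(X) = 10 + 2*X (f(X) = (X + 10) + X = (10 + X) + X = 10 + 2*X)
(f(E(-4)) + 4536)/((2083/606 + 2374/(-77)) + 328) = ((10 + 2*(2*(-4)*(-8 - 4))) + 4536)/((2083/606 + 2374/(-77)) + 328) = ((10 + 2*(2*(-4)*(-12))) + 4536)/((2083*(1/606) + 2374*(-1/77)) + 328) = ((10 + 2*96) + 4536)/((2083/606 - 2374/77) + 328) = ((10 + 192) + 4536)/(-1278253/46662 + 328) = (202 + 4536)/(14026883/46662) = 4738*(46662/14026883) = 221084556/14026883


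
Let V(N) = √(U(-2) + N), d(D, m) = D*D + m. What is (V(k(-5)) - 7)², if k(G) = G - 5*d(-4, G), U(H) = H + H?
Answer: (7 - 8*I)² ≈ -15.0 - 112.0*I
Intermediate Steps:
U(H) = 2*H
d(D, m) = m + D² (d(D, m) = D² + m = m + D²)
k(G) = -80 - 4*G (k(G) = G - 5*(G + (-4)²) = G - 5*(G + 16) = G - 5*(16 + G) = G + (-80 - 5*G) = -80 - 4*G)
V(N) = √(-4 + N) (V(N) = √(2*(-2) + N) = √(-4 + N))
(V(k(-5)) - 7)² = (√(-4 + (-80 - 4*(-5))) - 7)² = (√(-4 + (-80 + 20)) - 7)² = (√(-4 - 60) - 7)² = (√(-64) - 7)² = (8*I - 7)² = (-7 + 8*I)²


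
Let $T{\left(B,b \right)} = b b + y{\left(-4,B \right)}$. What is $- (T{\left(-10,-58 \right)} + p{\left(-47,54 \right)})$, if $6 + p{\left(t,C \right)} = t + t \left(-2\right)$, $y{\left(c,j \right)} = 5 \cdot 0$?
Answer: $-3405$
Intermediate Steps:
$y{\left(c,j \right)} = 0$
$T{\left(B,b \right)} = b^{2}$ ($T{\left(B,b \right)} = b b + 0 = b^{2} + 0 = b^{2}$)
$p{\left(t,C \right)} = -6 - t$ ($p{\left(t,C \right)} = -6 + \left(t + t \left(-2\right)\right) = -6 + \left(t - 2 t\right) = -6 - t$)
$- (T{\left(-10,-58 \right)} + p{\left(-47,54 \right)}) = - (\left(-58\right)^{2} - -41) = - (3364 + \left(-6 + 47\right)) = - (3364 + 41) = \left(-1\right) 3405 = -3405$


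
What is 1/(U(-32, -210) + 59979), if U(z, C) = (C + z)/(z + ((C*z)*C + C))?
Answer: 705721/42328439980 ≈ 1.6673e-5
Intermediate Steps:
U(z, C) = (C + z)/(C + z + z*C**2) (U(z, C) = (C + z)/(z + (z*C**2 + C)) = (C + z)/(z + (C + z*C**2)) = (C + z)/(C + z + z*C**2))
1/(U(-32, -210) + 59979) = 1/((-210 - 32)/(-210 - 32 - 32*(-210)**2) + 59979) = 1/(-242/(-210 - 32 - 32*44100) + 59979) = 1/(-242/(-210 - 32 - 1411200) + 59979) = 1/(-242/(-1411442) + 59979) = 1/(-1/1411442*(-242) + 59979) = 1/(121/705721 + 59979) = 1/(42328439980/705721) = 705721/42328439980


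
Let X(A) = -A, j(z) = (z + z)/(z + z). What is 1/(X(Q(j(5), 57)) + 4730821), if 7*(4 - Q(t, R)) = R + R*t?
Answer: 7/33115833 ≈ 2.1138e-7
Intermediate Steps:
j(z) = 1 (j(z) = (2*z)/((2*z)) = (2*z)*(1/(2*z)) = 1)
Q(t, R) = 4 - R/7 - R*t/7 (Q(t, R) = 4 - (R + R*t)/7 = 4 + (-R/7 - R*t/7) = 4 - R/7 - R*t/7)
1/(X(Q(j(5), 57)) + 4730821) = 1/(-(4 - 1/7*57 - 1/7*57*1) + 4730821) = 1/(-(4 - 57/7 - 57/7) + 4730821) = 1/(-1*(-86/7) + 4730821) = 1/(86/7 + 4730821) = 1/(33115833/7) = 7/33115833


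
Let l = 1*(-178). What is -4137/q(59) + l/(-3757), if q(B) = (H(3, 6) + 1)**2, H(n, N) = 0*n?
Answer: -15542531/3757 ≈ -4137.0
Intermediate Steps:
H(n, N) = 0
l = -178
q(B) = 1 (q(B) = (0 + 1)**2 = 1**2 = 1)
-4137/q(59) + l/(-3757) = -4137/1 - 178/(-3757) = -4137*1 - 178*(-1/3757) = -4137 + 178/3757 = -15542531/3757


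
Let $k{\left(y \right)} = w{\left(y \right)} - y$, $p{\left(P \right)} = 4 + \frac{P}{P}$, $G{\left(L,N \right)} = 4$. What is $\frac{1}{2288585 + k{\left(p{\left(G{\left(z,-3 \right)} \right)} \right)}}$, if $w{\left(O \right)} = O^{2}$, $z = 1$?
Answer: $\frac{1}{2288605} \approx 4.3695 \cdot 10^{-7}$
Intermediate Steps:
$p{\left(P \right)} = 5$ ($p{\left(P \right)} = 4 + 1 = 5$)
$k{\left(y \right)} = y^{2} - y$
$\frac{1}{2288585 + k{\left(p{\left(G{\left(z,-3 \right)} \right)} \right)}} = \frac{1}{2288585 + 5 \left(-1 + 5\right)} = \frac{1}{2288585 + 5 \cdot 4} = \frac{1}{2288585 + 20} = \frac{1}{2288605}$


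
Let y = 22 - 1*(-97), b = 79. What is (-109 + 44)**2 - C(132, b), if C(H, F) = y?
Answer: 4106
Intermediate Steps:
y = 119 (y = 22 + 97 = 119)
C(H, F) = 119
(-109 + 44)**2 - C(132, b) = (-109 + 44)**2 - 1*119 = (-65)**2 - 119 = 4225 - 119 = 4106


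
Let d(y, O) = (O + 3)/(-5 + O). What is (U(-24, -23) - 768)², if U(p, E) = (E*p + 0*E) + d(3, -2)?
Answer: 2289169/49 ≈ 46718.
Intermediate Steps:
d(y, O) = (3 + O)/(-5 + O)
U(p, E) = -⅐ + E*p (U(p, E) = (E*p + 0*E) + (3 - 2)/(-5 - 2) = (E*p + 0) + 1/(-7) = E*p - ⅐*1 = E*p - ⅐ = -⅐ + E*p)
(U(-24, -23) - 768)² = ((-⅐ - 23*(-24)) - 768)² = ((-⅐ + 552) - 768)² = (3863/7 - 768)² = (-1513/7)² = 2289169/49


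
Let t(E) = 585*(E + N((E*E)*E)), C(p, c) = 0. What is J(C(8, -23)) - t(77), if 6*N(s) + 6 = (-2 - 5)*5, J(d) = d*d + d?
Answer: -82095/2 ≈ -41048.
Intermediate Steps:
J(d) = d + d² (J(d) = d² + d = d + d²)
N(s) = -41/6 (N(s) = -1 + ((-2 - 5)*5)/6 = -1 + (-7*5)/6 = -1 + (⅙)*(-35) = -1 - 35/6 = -41/6)
t(E) = -7995/2 + 585*E (t(E) = 585*(E - 41/6) = 585*(-41/6 + E) = -7995/2 + 585*E)
J(C(8, -23)) - t(77) = 0*(1 + 0) - (-7995/2 + 585*77) = 0*1 - (-7995/2 + 45045) = 0 - 1*82095/2 = 0 - 82095/2 = -82095/2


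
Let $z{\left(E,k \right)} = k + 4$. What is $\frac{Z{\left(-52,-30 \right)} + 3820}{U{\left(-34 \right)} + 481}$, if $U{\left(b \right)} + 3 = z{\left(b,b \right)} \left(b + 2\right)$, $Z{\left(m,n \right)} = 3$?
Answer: $\frac{3823}{1438} \approx 2.6586$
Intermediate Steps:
$z{\left(E,k \right)} = 4 + k$
$U{\left(b \right)} = -3 + \left(2 + b\right) \left(4 + b\right)$ ($U{\left(b \right)} = -3 + \left(4 + b\right) \left(b + 2\right) = -3 + \left(4 + b\right) \left(2 + b\right) = -3 + \left(2 + b\right) \left(4 + b\right)$)
$\frac{Z{\left(-52,-30 \right)} + 3820}{U{\left(-34 \right)} + 481} = \frac{3 + 3820}{\left(5 + \left(-34\right)^{2} + 6 \left(-34\right)\right) + 481} = \frac{3823}{\left(5 + 1156 - 204\right) + 481} = \frac{3823}{957 + 481} = \frac{3823}{1438}$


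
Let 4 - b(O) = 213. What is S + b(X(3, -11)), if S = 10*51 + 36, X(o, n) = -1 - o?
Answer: 337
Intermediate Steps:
b(O) = -209 (b(O) = 4 - 1*213 = 4 - 213 = -209)
S = 546 (S = 510 + 36 = 546)
S + b(X(3, -11)) = 546 - 209 = 337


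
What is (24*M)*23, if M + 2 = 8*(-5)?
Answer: -23184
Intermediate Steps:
M = -42 (M = -2 + 8*(-5) = -2 - 40 = -42)
(24*M)*23 = (24*(-42))*23 = -1008*23 = -23184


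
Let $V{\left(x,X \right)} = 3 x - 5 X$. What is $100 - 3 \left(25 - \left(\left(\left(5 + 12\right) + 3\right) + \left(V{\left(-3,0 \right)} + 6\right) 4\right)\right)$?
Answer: $49$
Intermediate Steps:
$V{\left(x,X \right)} = - 5 X + 3 x$
$100 - 3 \left(25 - \left(\left(\left(5 + 12\right) + 3\right) + \left(V{\left(-3,0 \right)} + 6\right) 4\right)\right) = 100 - 3 \left(25 - \left(\left(\left(5 + 12\right) + 3\right) + \left(\left(\left(-5\right) 0 + 3 \left(-3\right)\right) + 6\right) 4\right)\right) = 100 - 3 \left(25 - \left(\left(17 + 3\right) + \left(\left(0 - 9\right) + 6\right) 4\right)\right) = 100 - 3 \left(25 - \left(20 + \left(-9 + 6\right) 4\right)\right) = 100 - 3 \left(25 - \left(20 - 12\right)\right) = 100 - 3 \left(25 - 8\right) = 100 - 51 = 49$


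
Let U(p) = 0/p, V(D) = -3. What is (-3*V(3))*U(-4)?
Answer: 0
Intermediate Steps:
U(p) = 0
(-3*V(3))*U(-4) = -3*(-3)*0 = 9*0 = 0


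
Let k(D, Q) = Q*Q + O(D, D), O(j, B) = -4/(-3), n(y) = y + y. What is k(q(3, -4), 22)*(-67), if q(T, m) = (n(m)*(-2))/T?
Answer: -97552/3 ≈ -32517.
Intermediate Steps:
n(y) = 2*y
O(j, B) = 4/3 (O(j, B) = -4*(-1/3) = 4/3)
q(T, m) = -4*m/T (q(T, m) = ((2*m)*(-2))/T = (-4*m)/T = -4*m/T)
k(D, Q) = 4/3 + Q**2 (k(D, Q) = Q*Q + 4/3 = Q**2 + 4/3 = 4/3 + Q**2)
k(q(3, -4), 22)*(-67) = (4/3 + 22**2)*(-67) = (4/3 + 484)*(-67) = (1456/3)*(-67) = -97552/3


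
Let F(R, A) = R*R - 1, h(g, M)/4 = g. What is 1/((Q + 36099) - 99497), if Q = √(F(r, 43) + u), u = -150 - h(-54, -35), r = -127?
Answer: -31699/2009645105 - √16194/4019290210 ≈ -1.5805e-5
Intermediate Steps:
h(g, M) = 4*g
F(R, A) = -1 + R² (F(R, A) = R² - 1 = -1 + R²)
u = 66 (u = -150 - 4*(-54) = -150 - 1*(-216) = -150 + 216 = 66)
Q = √16194 (Q = √((-1 + (-127)²) + 66) = √((-1 + 16129) + 66) = √(16128 + 66) = √16194 ≈ 127.26)
1/((Q + 36099) - 99497) = 1/((√16194 + 36099) - 99497) = 1/((36099 + √16194) - 99497) = 1/(-63398 + √16194)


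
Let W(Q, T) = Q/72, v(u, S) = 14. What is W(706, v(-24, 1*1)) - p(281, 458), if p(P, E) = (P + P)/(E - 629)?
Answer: 995/76 ≈ 13.092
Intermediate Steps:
p(P, E) = 2*P/(-629 + E) (p(P, E) = (2*P)/(-629 + E) = 2*P/(-629 + E))
W(Q, T) = Q/72 (W(Q, T) = Q*(1/72) = Q/72)
W(706, v(-24, 1*1)) - p(281, 458) = (1/72)*706 - 2*281/(-629 + 458) = 353/36 - 2*281/(-171) = 353/36 - 2*281*(-1)/171 = 353/36 - 1*(-562/171) = 353/36 + 562/171 = 995/76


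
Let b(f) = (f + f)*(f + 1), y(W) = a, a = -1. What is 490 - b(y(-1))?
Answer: 490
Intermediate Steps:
y(W) = -1
b(f) = 2*f*(1 + f) (b(f) = (2*f)*(1 + f) = 2*f*(1 + f))
490 - b(y(-1)) = 490 - 2*(-1)*(1 - 1) = 490 - 2*(-1)*0 = 490 - 1*0 = 490 + 0 = 490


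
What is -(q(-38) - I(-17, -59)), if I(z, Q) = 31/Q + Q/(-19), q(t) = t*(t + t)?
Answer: -3234556/1121 ≈ -2885.4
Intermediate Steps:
q(t) = 2*t² (q(t) = t*(2*t) = 2*t²)
I(z, Q) = 31/Q - Q/19 (I(z, Q) = 31/Q + Q*(-1/19) = 31/Q - Q/19)
-(q(-38) - I(-17, -59)) = -(2*(-38)² - (31/(-59) - 1/19*(-59))) = -(2*1444 - (31*(-1/59) + 59/19)) = -(2888 - (-31/59 + 59/19)) = -(2888 - 1*2892/1121) = -(2888 - 2892/1121) = -1*3234556/1121 = -3234556/1121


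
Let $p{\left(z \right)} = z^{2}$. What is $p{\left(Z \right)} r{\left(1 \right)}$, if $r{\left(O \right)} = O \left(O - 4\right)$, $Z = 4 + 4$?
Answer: $-192$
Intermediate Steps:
$Z = 8$
$r{\left(O \right)} = O \left(-4 + O\right)$
$p{\left(Z \right)} r{\left(1 \right)} = 8^{2} \cdot 1 \left(-4 + 1\right) = 64 \cdot 1 \left(-3\right) = 64 \left(-3\right) = -192$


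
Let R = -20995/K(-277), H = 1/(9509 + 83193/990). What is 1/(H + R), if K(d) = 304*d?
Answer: 1275489712/318142015 ≈ 4.0092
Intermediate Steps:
H = 30/287791 (H = 1/(9509 + 83193*(1/990)) = 1/(9509 + 2521/30) = 1/(287791/30) = 30/287791 ≈ 0.00010424)
R = 1105/4432 (R = -20995/(304*(-277)) = -20995/(-84208) = -20995*(-1/84208) = 1105/4432 ≈ 0.24932)
1/(H + R) = 1/(30/287791 + 1105/4432) = 1/(318142015/1275489712) = 1275489712/318142015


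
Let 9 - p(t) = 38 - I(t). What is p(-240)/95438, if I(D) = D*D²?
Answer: -13824029/95438 ≈ -144.85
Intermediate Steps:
I(D) = D³
p(t) = -29 + t³ (p(t) = 9 - (38 - t³) = 9 + (-38 + t³) = -29 + t³)
p(-240)/95438 = (-29 + (-240)³)/95438 = (-29 - 13824000)*(1/95438) = -13824029*1/95438 = -13824029/95438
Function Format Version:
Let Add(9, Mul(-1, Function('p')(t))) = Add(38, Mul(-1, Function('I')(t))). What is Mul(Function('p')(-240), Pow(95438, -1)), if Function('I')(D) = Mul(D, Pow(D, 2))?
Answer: Rational(-13824029, 95438) ≈ -144.85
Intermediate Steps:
Function('I')(D) = Pow(D, 3)
Function('p')(t) = Add(-29, Pow(t, 3)) (Function('p')(t) = Add(9, Mul(-1, Add(38, Mul(-1, Pow(t, 3))))) = Add(9, Add(-38, Pow(t, 3))) = Add(-29, Pow(t, 3)))
Mul(Function('p')(-240), Pow(95438, -1)) = Mul(Add(-29, Pow(-240, 3)), Pow(95438, -1)) = Mul(Add(-29, -13824000), Rational(1, 95438)) = Mul(-13824029, Rational(1, 95438)) = Rational(-13824029, 95438)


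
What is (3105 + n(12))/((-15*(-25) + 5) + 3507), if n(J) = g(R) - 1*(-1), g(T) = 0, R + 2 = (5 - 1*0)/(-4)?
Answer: 3106/3887 ≈ 0.79907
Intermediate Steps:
R = -13/4 (R = -2 + (5 - 1*0)/(-4) = -2 + (5 + 0)*(-¼) = -2 + 5*(-¼) = -2 - 5/4 = -13/4 ≈ -3.2500)
n(J) = 1 (n(J) = 0 - 1*(-1) = 0 + 1 = 1)
(3105 + n(12))/((-15*(-25) + 5) + 3507) = (3105 + 1)/((-15*(-25) + 5) + 3507) = 3106/((375 + 5) + 3507) = 3106/(380 + 3507) = 3106/3887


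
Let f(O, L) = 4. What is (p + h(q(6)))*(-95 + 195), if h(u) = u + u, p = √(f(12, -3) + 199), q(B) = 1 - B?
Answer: -1000 + 100*√203 ≈ 424.78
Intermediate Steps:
p = √203 (p = √(4 + 199) = √203 ≈ 14.248)
h(u) = 2*u
(p + h(q(6)))*(-95 + 195) = (√203 + 2*(1 - 1*6))*(-95 + 195) = (√203 + 2*(1 - 6))*100 = (√203 + 2*(-5))*100 = (√203 - 10)*100 = (-10 + √203)*100 = -1000 + 100*√203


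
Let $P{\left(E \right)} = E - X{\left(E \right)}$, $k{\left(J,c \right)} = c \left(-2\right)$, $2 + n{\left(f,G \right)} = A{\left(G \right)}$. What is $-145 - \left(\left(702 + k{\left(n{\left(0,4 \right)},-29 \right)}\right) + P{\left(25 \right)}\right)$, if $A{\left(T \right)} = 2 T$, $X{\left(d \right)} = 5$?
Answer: $-925$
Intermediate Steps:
$n{\left(f,G \right)} = -2 + 2 G$
$k{\left(J,c \right)} = - 2 c$
$P{\left(E \right)} = -5 + E$ ($P{\left(E \right)} = E - 5 = -5 + E$)
$-145 - \left(\left(702 + k{\left(n{\left(0,4 \right)},-29 \right)}\right) + P{\left(25 \right)}\right) = -145 - \left(\left(702 - -58\right) + \left(-5 + 25\right)\right) = -145 - \left(\left(702 + 58\right) + 20\right) = -145 - \left(760 + 20\right) = -145 - 780 = -925$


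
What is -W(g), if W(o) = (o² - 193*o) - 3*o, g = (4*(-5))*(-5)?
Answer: 9600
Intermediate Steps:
g = 100 (g = -20*(-5) = 100)
W(o) = o² - 196*o
-W(g) = -100*(-196 + 100) = -100*(-96) = -1*(-9600) = 9600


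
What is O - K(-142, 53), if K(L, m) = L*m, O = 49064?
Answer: 56590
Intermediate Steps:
O - K(-142, 53) = 49064 - (-142)*53 = 49064 - 1*(-7526) = 49064 + 7526 = 56590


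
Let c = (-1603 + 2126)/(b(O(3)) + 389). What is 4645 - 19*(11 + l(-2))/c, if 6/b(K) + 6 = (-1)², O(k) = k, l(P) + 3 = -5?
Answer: 12036152/2615 ≈ 4602.7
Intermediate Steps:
l(P) = -8 (l(P) = -3 - 5 = -8)
b(K) = -6/5 (b(K) = 6/(-6 + (-1)²) = 6/(-6 + 1) = 6/(-5) = 6*(-⅕) = -6/5)
c = 2615/1939 (c = (-1603 + 2126)/(-6/5 + 389) = 523/(1939/5) = 523*(5/1939) = 2615/1939 ≈ 1.3486)
4645 - 19*(11 + l(-2))/c = 4645 - 19*(11 - 8)/2615/1939 = 4645 - 19*3*1939/2615 = 4645 - 57*1939/2615 = 4645 - 1*110523/2615 = 4645 - 110523/2615 = 12036152/2615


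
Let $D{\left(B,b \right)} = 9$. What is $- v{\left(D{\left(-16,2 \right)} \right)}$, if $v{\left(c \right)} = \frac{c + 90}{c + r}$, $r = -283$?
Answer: $\frac{99}{274} \approx 0.36131$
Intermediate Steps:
$v{\left(c \right)} = \frac{90 + c}{-283 + c}$ ($v{\left(c \right)} = \frac{c + 90}{c - 283} = \frac{90 + c}{-283 + c}$)
$- v{\left(D{\left(-16,2 \right)} \right)} = - \frac{90 + 9}{-283 + 9} = - \frac{99}{-274} = - \frac{\left(-1\right) 99}{274} = \left(-1\right) \left(- \frac{99}{274}\right) = \frac{99}{274}$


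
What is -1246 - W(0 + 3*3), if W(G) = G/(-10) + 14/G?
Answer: -112199/90 ≈ -1246.7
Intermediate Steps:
W(G) = 14/G - G/10 (W(G) = G*(-⅒) + 14/G = -G/10 + 14/G = 14/G - G/10)
-1246 - W(0 + 3*3) = -1246 - (14/(0 + 3*3) - (0 + 3*3)/10) = -1246 - (14/(0 + 9) - (0 + 9)/10) = -1246 - (14/9 - ⅒*9) = -1246 - (14*(⅑) - 9/10) = -1246 - (14/9 - 9/10) = -1246 - 1*59/90 = -1246 - 59/90 = -112199/90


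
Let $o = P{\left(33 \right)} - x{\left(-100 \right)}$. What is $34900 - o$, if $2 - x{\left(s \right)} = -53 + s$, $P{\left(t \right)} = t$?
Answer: $35022$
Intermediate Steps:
$x{\left(s \right)} = 55 - s$ ($x{\left(s \right)} = 2 - \left(-53 + s\right) = 55 - s$)
$o = -122$ ($o = 33 - \left(55 - -100\right) = 33 - \left(55 + 100\right) = 33 - 155 = -122$)
$34900 - o = 34900 - -122 = 34900 + 122 = 35022$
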